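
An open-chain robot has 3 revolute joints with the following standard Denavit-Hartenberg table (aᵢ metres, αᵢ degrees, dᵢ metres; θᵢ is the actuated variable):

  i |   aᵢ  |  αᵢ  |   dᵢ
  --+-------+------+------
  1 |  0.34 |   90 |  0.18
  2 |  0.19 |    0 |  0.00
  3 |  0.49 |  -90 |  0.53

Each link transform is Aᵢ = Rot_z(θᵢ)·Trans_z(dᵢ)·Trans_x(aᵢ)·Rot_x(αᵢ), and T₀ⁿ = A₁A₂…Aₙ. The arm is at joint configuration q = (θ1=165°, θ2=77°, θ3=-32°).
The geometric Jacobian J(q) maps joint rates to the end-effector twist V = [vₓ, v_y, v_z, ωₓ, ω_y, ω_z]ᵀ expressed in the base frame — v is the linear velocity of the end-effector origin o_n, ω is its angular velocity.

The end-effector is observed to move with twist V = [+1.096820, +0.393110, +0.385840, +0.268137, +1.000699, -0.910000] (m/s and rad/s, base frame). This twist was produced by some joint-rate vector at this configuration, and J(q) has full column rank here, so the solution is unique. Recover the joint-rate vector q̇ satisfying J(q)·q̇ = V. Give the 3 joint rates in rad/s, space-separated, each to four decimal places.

o_n = [-0.5672, 0.7007, 0.7116]
J₁: ẑ×o_n = [-0.7007, -0.5672, 0.0000], ω = ẑ
J2: z=[0.2588, 0.9659, 0.0000] o=[-0.3284, 0.0880, 0.1800] → [0.5135, -0.1376, 0.3892, 0.2588, 0.9659, 0.0000]
J3: z=[0.2588, 0.9659, 0.0000] o=[-0.3697, 0.0991, 0.3651] → [0.3347, -0.0897, 0.3465, 0.2588, 0.9659, 0.0000]
q̇ = J⁺·V = [-0.9100, 0.6290, 0.4070]

-0.9100 0.6290 0.4070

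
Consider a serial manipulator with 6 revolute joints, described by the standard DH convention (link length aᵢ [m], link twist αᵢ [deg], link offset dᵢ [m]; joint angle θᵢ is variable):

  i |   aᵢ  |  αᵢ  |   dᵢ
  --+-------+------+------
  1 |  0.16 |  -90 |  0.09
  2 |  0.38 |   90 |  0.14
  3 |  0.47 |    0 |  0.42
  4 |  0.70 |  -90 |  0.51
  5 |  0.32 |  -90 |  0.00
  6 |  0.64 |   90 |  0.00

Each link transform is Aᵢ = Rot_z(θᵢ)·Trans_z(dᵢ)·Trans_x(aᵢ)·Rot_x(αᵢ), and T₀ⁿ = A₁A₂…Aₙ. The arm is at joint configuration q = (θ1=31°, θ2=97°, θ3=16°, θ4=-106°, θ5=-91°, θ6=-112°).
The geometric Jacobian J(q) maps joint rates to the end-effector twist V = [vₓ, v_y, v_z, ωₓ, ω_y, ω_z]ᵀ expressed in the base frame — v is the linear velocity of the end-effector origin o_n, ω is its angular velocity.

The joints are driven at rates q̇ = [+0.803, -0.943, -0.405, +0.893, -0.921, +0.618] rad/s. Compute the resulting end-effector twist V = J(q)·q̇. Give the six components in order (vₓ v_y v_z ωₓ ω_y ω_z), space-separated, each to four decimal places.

o_n = [1.0687, 0.1416, -1.4477]
J₁: ẑ×o_n = [-0.1416, 1.0687, 0.0000], ω = ẑ
J2: z=[-0.5150, 0.8572, 0.0000] o=[0.1371, 0.0824, 0.0900] → [-1.3181, -0.7920, -0.8290, -0.5150, 0.8572, 0.0000]
J3: z=[0.8508, 0.5112, -0.1219] o=[0.0253, 0.1786, -0.2872] → [-0.5978, 0.8602, -0.5648, 0.8508, 0.5112, -0.1219]
J4: z=[0.8508, 0.5112, -0.1219] o=[0.2688, 0.4759, -0.7868] → [-0.3786, 0.4648, -0.6934, 0.8508, 0.5112, -0.1219]
J5: z=[-0.1045, -0.0628, -0.9925] o=[1.0632, 0.1366, -0.8489] → [0.0425, -0.0681, -0.0002, -0.1045, -0.0628, -0.9925]
J6: z=[0.5298, -0.8481, -0.0021] o=[1.3325, 0.3050, -0.8879] → [0.4744, 0.2971, -0.3103, 0.5298, -0.8481, -0.0021]
V = J·q̇ = [1.2872, 1.9180, 0.1997, 1.3245, -1.0252, 1.6563]

1.2872 1.9180 0.1997 1.3245 -1.0252 1.6563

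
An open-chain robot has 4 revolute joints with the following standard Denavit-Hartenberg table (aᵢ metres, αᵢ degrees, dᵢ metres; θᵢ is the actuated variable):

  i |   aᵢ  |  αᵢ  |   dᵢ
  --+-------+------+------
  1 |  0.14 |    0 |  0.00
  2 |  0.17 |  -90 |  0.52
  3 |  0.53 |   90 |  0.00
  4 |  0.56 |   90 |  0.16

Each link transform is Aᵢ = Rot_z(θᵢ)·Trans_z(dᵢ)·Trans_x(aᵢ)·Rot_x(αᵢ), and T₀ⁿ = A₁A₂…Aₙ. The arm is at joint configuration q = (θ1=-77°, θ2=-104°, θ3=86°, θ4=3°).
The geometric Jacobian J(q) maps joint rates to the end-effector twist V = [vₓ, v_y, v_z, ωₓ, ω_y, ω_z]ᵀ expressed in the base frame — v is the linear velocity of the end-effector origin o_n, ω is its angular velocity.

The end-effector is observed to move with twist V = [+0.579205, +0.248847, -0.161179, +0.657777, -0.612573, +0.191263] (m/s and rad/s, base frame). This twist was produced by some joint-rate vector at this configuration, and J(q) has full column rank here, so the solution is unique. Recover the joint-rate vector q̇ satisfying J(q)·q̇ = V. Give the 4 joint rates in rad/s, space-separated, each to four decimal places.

-0.5680 0.8060 0.6010 -0.6700

o_n = [-0.3745, -0.1586, -0.5554]
J₁: ẑ×o_n = [0.1586, -0.3745, 0.0000], ω = ẑ
J2: z=[0.0000, 0.0000, 1.0000] o=[0.0315, -0.1364, 0.0000] → [0.0222, -0.4060, 0.0000, 0.0000, 0.0000, 1.0000]
J3: z=[-0.0175, -0.9998, 0.0000] o=[-0.1385, -0.1334, 0.5200] → [1.0753, -0.0188, -0.2356, -0.0175, -0.9998, 0.0000]
J4: z=[-0.9974, 0.0174, 0.0698] o=[-0.1754, -0.1328, -0.0087] → [-0.0077, -0.5592, 0.0292, -0.9974, 0.0174, 0.0698]
q̇ = J⁺·V = [-0.5680, 0.8060, 0.6010, -0.6700]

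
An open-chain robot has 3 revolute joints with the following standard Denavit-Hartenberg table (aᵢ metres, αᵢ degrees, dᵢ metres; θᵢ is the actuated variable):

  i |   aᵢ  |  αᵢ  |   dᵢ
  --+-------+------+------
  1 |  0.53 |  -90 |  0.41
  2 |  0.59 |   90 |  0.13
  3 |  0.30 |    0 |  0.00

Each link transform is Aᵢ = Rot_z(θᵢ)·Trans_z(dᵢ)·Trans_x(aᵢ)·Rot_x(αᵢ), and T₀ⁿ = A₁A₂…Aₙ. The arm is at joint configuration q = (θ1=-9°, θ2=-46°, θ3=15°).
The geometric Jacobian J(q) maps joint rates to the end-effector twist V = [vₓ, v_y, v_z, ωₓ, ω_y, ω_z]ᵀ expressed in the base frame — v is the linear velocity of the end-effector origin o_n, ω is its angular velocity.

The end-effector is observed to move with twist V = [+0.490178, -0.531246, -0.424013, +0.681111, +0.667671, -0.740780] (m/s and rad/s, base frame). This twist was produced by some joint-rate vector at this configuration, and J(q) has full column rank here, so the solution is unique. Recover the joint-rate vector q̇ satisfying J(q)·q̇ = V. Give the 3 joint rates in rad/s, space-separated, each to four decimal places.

-0.1920 0.7660 -0.7900

o_n = [1.1596, 0.0266, 1.0429]
J₁: ẑ×o_n = [-0.0266, 1.1596, 0.0000], ω = ẑ
J2: z=[0.1564, 0.9877, 0.0000] o=[0.5235, -0.0829, 0.4100] → [0.6251, -0.0990, -0.6111, 0.1564, 0.9877, 0.0000]
J3: z=[-0.7105, 0.1125, 0.6947] o=[0.9486, -0.0186, 0.8344] → [-0.0079, 0.2946, -0.0559, -0.7105, 0.1125, 0.6947]
q̇ = J⁺·V = [-0.1920, 0.7660, -0.7900]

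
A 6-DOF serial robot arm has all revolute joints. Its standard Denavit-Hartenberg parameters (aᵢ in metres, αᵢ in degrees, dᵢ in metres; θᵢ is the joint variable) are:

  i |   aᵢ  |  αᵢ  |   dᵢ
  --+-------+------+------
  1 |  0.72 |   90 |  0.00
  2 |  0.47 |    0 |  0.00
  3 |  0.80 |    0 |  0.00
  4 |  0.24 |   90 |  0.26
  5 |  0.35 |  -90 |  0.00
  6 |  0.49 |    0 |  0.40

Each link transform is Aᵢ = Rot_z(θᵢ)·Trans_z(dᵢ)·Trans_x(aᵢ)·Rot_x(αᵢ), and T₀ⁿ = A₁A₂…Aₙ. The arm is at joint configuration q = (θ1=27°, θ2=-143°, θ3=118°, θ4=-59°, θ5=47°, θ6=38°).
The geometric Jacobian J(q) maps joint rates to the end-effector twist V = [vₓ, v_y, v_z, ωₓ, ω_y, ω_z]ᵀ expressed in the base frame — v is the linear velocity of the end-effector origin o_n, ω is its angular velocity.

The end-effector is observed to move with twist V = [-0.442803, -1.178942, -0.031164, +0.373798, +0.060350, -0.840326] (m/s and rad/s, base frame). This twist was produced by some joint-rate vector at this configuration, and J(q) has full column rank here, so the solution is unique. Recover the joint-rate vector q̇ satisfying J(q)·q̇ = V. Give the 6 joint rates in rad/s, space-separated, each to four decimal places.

o_n = [1.7486, -0.3113, -1.0364]
J₁: ẑ×o_n = [0.3113, 1.7486, -0.0000], ω = ẑ
J2: z=[0.4540, -0.8910, 0.0000] o=[0.6415, 0.3269, 0.0000] → [0.9235, 0.4705, 0.6967, 0.4540, -0.8910, 0.0000]
J3: z=[0.4540, -0.8910, 0.0000] o=[0.3071, 0.1565, -0.2829] → [0.6715, 0.3421, 1.0721, 0.4540, -0.8910, 0.0000]
J4: z=[0.4540, -0.8910, 0.0000] o=[0.9531, 0.4856, -0.6209] → [0.3702, 0.1886, 0.3470, 0.4540, -0.8910, 0.0000]
J5: z=[-0.8861, -0.4515, -0.1045] o=[1.0935, 0.2654, -0.8596] → [0.0196, -0.2252, 0.8067, -0.8861, -0.4515, -0.1045]
J6: z=[0.2415, -0.6424, 0.7273] o=[1.2319, 0.0486, -1.0970] → [0.2228, 0.3612, 0.2450, 0.2415, -0.6424, 0.7273]
q̇ = J⁺·V = [-0.5870, -0.9590, 0.7380, 0.6070, -0.3320, -0.3960]

-0.5870 -0.9590 0.7380 0.6070 -0.3320 -0.3960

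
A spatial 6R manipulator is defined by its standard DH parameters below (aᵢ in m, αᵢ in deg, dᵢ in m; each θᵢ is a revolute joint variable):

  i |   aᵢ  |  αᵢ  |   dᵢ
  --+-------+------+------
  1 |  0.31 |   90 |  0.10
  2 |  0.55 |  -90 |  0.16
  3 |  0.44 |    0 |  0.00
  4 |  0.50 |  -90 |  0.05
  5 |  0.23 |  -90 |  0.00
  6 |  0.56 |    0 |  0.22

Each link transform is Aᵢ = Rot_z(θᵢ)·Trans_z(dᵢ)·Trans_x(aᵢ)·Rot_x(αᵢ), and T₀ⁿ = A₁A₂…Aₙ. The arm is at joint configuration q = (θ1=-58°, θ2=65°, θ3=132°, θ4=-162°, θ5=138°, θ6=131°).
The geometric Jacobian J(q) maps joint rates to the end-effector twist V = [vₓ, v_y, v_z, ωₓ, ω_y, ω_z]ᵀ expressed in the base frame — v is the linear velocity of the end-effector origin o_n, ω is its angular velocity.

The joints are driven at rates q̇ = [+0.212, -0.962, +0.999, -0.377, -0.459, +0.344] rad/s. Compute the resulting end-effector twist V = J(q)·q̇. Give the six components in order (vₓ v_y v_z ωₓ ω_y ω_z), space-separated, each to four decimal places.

0.2842 -0.4928 0.2090 0.0588 1.1884 0.1942

o_n = [-0.2459, -0.4112, 0.6262]
J₁: ẑ×o_n = [0.4112, -0.2459, 0.0000], ω = ẑ
J2: z=[-0.8480, -0.5299, 0.0000] o=[0.1643, -0.2629, 0.1000] → [-0.2789, 0.4463, -0.0916, -0.8480, -0.5299, 0.0000]
J3: z=[-0.4803, 0.7686, 0.4226] o=[0.1518, -0.5448, 0.5985] → [-0.0351, -0.1547, 0.2415, -0.4803, 0.7686, 0.4226]
J4: z=[-0.4803, 0.7686, 0.4226] o=[0.3631, -0.2660, 0.3316] → [0.2878, -0.1159, 0.5379, -0.4803, 0.7686, 0.4226]
J5: z=[0.8464, 0.2797, 0.4532] o=[0.2241, -0.5153, 0.7452] → [-0.0804, -0.1123, 0.2195, 0.8464, 0.2797, 0.4532]
J6: z=[-0.2030, 0.9562, -0.2111] o=[0.3373, -0.5352, 0.5460] → [0.1029, 0.1394, 0.5325, -0.2030, 0.9562, -0.2111]
V = J·q̇ = [0.2842, -0.4928, 0.2090, 0.0588, 1.1884, 0.1942]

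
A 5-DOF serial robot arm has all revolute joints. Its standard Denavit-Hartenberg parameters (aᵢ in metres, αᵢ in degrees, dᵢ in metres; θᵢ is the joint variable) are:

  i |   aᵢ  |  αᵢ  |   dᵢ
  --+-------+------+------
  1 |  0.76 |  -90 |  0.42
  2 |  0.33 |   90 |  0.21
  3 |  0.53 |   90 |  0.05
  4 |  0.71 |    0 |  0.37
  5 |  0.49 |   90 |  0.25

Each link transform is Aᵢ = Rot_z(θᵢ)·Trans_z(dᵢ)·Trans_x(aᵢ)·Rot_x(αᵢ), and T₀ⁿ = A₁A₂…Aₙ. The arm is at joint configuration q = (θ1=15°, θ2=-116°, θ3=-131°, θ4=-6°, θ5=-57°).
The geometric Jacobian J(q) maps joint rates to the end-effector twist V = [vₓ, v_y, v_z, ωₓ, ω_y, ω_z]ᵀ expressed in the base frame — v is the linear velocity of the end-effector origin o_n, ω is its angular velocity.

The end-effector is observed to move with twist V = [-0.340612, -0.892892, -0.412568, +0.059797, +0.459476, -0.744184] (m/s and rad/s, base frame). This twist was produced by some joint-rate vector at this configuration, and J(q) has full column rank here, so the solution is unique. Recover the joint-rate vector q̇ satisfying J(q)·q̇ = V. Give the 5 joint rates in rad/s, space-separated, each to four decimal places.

o_n = [1.7230, -0.0394, -0.3620]
J₁: ẑ×o_n = [0.0394, 1.7230, -0.0000], ω = ẑ
J2: z=[-0.2588, 0.9659, 0.0000] o=[0.7341, 0.1967, 0.4200] → [-0.7554, -0.2024, -0.8941, -0.2588, 0.9659, 0.0000]
J3: z=[-0.8682, -0.2326, -0.4384] o=[0.5400, 0.3621, 0.7166] → [0.0749, -1.4550, 0.6238, -0.8682, -0.2326, -0.4384]
J4: z=[0.1498, 0.7193, -0.6783] o=[0.7474, 0.0036, 0.3822] → [-0.5645, -0.5504, -0.7083, 0.1498, 0.7193, -0.6783]
J5: z=[0.1498, 0.7193, -0.6783] o=[1.2013, -0.1752, -0.2527] → [0.0134, -0.3375, -0.3550, 0.1498, 0.7193, -0.6783]
q̇ = J⁺·V = [-0.2770, -0.0040, 0.0460, 0.5970, 0.0620]

-0.2770 -0.0040 0.0460 0.5970 0.0620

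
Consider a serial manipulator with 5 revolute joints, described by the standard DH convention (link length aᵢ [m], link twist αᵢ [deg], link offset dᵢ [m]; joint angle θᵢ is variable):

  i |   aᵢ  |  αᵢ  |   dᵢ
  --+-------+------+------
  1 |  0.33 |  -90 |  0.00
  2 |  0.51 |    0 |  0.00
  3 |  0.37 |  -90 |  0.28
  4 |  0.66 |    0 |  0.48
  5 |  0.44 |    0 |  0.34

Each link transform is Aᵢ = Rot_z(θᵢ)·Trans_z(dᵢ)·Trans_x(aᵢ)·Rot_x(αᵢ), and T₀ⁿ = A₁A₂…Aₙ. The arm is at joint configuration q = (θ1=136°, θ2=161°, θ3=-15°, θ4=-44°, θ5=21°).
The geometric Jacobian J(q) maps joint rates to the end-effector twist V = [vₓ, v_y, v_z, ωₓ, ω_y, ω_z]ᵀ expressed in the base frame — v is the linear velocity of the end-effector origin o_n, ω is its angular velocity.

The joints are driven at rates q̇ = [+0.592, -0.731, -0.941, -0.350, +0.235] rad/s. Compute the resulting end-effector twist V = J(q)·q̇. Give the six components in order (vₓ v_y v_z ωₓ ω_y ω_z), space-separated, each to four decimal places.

0.6994 0.3841 -2.7508 1.1152 1.2474 0.4967

o_n = [0.5522, -1.7989, -0.1851]
J₁: ẑ×o_n = [1.7989, 0.5522, -0.0000], ω = ẑ
J2: z=[-0.6947, -0.7193, 0.0000] o=[-0.2374, 0.2292, 0.0000] → [0.1332, -0.1286, 1.9769, -0.6947, -0.7193, 0.0000]
J3: z=[-0.6947, -0.7193, 0.0000] o=[0.1095, -0.1057, -0.1660] → [0.0137, -0.0132, 1.4947, -0.6947, -0.7193, 0.0000]
J4: z=[0.4022, -0.3884, 0.8290] o=[0.1356, -0.5202, -0.3729] → [0.9871, 0.2698, -0.3525, 0.4022, -0.3884, 0.8290]
J5: z=[0.4022, -0.3884, 0.8290] o=[0.2934, -1.3099, -0.2405] → [0.3839, 0.1923, -0.0961, 0.4022, -0.3884, 0.8290]
V = J·q̇ = [0.6994, 0.3841, -2.7508, 1.1152, 1.2474, 0.4967]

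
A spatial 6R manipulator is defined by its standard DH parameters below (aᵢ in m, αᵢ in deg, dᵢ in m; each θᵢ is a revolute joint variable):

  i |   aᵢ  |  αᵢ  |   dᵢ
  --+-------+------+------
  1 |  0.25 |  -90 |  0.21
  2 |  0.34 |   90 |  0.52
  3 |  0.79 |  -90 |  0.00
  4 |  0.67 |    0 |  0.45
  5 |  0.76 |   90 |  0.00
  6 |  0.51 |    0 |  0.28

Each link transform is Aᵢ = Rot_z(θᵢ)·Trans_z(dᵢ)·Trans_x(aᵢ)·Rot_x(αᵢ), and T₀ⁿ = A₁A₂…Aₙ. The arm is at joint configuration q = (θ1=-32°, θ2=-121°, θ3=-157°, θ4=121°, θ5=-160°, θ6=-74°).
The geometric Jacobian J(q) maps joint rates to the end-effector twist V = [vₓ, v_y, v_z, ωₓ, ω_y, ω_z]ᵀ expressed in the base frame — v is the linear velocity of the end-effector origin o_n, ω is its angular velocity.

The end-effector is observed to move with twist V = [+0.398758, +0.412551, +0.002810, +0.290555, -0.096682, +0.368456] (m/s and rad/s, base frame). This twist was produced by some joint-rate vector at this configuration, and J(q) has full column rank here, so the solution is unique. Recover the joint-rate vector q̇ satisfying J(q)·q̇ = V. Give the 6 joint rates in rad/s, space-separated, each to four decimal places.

o_n = [0.4018, -0.0405, -0.3845]
J₁: ẑ×o_n = [0.0405, 0.4018, -0.0000], ω = ẑ
J2: z=[0.5299, 0.8480, 0.0000] o=[0.2120, -0.1325, 0.2100] → [-0.5041, 0.3150, -0.1121, 0.5299, 0.8480, 0.0000]
J3: z=[-0.7269, 0.4542, -0.5150] o=[0.3391, 0.4013, 0.5014] → [-0.6299, -0.6763, 0.2926, -0.7269, 0.4542, -0.5150]
J4: z=[-0.6585, -0.6740, 0.3349] o=[0.4931, -0.0589, -0.1219] → [0.1708, -0.2035, -0.0738, -0.6585, -0.6740, 0.3349]
J5: z=[-0.6585, -0.6740, 0.3349] o=[0.5470, -0.4221, 0.5969] → [0.5336, -0.6948, -0.3492, -0.6585, -0.6740, 0.3349]
J6: z=[-0.6876, 0.7196, 0.0963] o=[0.3145, -0.5489, -0.1155] → [-0.2425, -0.1766, -0.4124, -0.6876, 0.7196, 0.0963]
q̇ = J⁺·V = [0.4530, -0.8110, -0.3810, -0.7310, -0.1700, 0.2180]

0.4530 -0.8110 -0.3810 -0.7310 -0.1700 0.2180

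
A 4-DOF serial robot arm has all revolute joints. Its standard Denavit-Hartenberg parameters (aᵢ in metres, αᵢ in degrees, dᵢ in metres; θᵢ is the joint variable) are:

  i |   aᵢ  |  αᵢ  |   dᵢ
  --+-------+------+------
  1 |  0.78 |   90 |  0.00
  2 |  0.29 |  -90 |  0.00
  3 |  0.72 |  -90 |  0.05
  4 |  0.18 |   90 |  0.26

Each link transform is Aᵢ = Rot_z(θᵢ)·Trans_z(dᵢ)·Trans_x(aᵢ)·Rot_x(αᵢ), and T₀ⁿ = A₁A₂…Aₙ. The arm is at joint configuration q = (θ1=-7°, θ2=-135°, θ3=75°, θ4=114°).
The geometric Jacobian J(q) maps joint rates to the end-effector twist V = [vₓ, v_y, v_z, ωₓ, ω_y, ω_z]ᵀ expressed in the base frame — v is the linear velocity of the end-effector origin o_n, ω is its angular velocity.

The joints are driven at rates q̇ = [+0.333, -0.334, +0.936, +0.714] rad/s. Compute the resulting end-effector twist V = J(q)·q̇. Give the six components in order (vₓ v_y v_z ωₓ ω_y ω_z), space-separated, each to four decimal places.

o_n = [0.6334, 0.6195, -0.0649]
J₁: ẑ×o_n = [-0.6195, 0.6334, 0.0000], ω = ẑ
J2: z=[-0.1219, -0.9925, 0.0000] o=[0.7742, -0.0951, 0.0000] → [0.0644, -0.0079, -0.2268, -0.1219, -0.9925, 0.0000]
J3: z=[0.7018, -0.0862, -0.7071] o=[0.5707, -0.0701, -0.2051] → [0.4755, -0.1428, 0.4893, 0.7018, -0.0862, -0.7071]
J4: z=[0.7095, 0.1737, 0.6830] o=[0.5597, 0.6320, -0.3722] → [0.0619, -0.1676, -0.0217, 0.7095, 0.1737, 0.6830]
V = J·q̇ = [0.2615, -0.0397, 0.5183, 1.2042, 0.3748, 0.1588]

0.2615 -0.0397 0.5183 1.2042 0.3748 0.1588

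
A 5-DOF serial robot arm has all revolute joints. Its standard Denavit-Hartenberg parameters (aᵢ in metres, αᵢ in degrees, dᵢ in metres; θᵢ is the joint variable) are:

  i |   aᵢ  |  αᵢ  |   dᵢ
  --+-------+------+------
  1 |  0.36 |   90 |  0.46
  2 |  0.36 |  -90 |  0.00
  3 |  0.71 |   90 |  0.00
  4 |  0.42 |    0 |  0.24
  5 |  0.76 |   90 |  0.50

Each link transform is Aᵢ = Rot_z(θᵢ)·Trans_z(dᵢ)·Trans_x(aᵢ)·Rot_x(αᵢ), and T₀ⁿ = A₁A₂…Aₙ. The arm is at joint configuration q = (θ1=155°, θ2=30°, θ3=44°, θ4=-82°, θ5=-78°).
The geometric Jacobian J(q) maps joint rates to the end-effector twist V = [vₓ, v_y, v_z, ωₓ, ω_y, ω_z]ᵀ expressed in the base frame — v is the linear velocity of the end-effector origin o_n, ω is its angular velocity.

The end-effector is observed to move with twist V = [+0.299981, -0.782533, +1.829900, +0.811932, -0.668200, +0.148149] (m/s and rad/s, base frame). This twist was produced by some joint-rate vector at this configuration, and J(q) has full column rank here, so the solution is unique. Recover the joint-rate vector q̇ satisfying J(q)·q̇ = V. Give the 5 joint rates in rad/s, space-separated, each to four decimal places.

0.7880 0.9820 -0.0450 -0.8770 -0.8530

o_n = [-1.1402, 1.0774, 0.3312]
J₁: ẑ×o_n = [-1.0774, -1.1402, 0.0000], ω = ẑ
J2: z=[0.4226, 0.9063, 0.0000] o=[-0.3263, 0.1521, 0.4600] → [-0.1167, 0.0544, 1.1287, 0.4226, 0.9063, 0.0000]
J3: z=[0.4532, -0.2113, 0.8660] o=[-0.6088, 0.2839, 0.6400] → [-0.6220, -0.3203, 0.2473, 0.4532, -0.2113, 0.8660]
J4: z=[-0.2412, 0.9062, 0.3473] o=[-1.2181, 0.0238, 0.8954] → [-0.8771, -0.1090, -0.3248, -0.2412, 0.9062, 0.3473]
J5: z=[-0.2412, 0.9062, 0.3473] o=[-1.5147, 0.3078, 0.6396] → [-0.5467, 0.0557, -0.5250, -0.2412, 0.9062, 0.3473]
q̇ = J⁺·V = [0.7880, 0.9820, -0.0450, -0.8770, -0.8530]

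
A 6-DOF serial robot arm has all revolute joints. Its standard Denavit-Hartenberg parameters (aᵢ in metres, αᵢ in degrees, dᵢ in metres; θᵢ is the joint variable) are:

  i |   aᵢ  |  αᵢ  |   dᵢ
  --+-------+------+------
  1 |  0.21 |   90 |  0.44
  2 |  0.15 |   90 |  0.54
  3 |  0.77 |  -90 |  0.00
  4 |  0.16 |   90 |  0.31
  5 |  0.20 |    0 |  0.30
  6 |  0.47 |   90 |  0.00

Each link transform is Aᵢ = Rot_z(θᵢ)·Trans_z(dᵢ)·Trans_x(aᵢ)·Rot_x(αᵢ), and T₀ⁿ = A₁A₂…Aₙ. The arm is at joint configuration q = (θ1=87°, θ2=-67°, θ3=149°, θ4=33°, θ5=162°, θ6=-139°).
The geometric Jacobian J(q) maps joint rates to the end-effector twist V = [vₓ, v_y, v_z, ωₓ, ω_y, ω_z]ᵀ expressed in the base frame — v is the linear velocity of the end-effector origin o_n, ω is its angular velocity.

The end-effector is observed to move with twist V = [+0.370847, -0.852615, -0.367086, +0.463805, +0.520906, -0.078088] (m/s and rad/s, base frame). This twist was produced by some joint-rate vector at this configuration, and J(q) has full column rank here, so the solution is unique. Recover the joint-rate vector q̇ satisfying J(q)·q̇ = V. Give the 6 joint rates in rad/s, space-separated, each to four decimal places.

o_n = [0.7018, -0.3359, 1.5554]
J₁: ẑ×o_n = [0.3359, 0.7018, -0.0000], ω = ẑ
J2: z=[0.9986, -0.0523, 0.0000] o=[0.0110, 0.2097, 0.4400] → [-0.0584, -1.1138, -0.5087, 0.9986, -0.0523, 0.0000]
J3: z=[-0.0482, -0.9192, -0.3907] o=[0.5533, 0.2400, 0.3019] → [-1.3772, 0.0024, 0.1643, -0.0482, -0.9192, -0.3907]
J4: z=[-0.8665, -0.1561, 0.4741] o=[0.9359, -0.0383, 0.9095] → [0.0402, 0.4487, 0.2213, -0.8665, -0.1561, 0.4741]
J5: z=[0.2302, -0.9678, 0.1020] o=[0.7381, -0.0551, 1.1964] → [-0.3188, -0.0863, -0.0997, 0.2302, -0.9678, 0.1020]
J6: z=[0.2302, -0.9678, 0.1020] o=[0.6694, -0.3927, 1.0899] → [-0.4562, -0.1038, 0.0445, 0.2302, -0.9678, 0.1020]
q̇ = J⁺·V = [-0.2370, 0.7430, -0.2320, 0.2290, -0.1100, -0.2850]

-0.2370 0.7430 -0.2320 0.2290 -0.1100 -0.2850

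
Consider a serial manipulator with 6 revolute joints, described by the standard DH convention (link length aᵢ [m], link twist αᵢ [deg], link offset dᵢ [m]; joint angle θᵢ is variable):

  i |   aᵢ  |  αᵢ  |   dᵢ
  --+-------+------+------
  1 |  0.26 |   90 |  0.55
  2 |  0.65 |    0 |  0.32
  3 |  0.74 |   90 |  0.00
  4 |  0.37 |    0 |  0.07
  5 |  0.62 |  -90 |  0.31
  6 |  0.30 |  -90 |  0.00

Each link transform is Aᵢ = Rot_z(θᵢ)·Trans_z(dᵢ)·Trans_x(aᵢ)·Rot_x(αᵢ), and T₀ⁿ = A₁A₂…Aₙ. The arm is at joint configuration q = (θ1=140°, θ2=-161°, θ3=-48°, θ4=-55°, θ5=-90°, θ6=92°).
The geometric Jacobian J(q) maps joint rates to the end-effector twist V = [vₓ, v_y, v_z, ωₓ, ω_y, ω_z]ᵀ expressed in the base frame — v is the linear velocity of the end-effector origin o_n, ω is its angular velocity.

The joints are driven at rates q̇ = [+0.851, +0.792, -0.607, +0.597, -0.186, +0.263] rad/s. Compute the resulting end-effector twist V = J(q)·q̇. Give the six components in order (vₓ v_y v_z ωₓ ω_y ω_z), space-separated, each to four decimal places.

0.7573 0.1119 -0.3617 -0.0711 0.0200 1.2836

o_n = [0.3315, -0.7124, 0.6281]
J₁: ẑ×o_n = [0.7124, 0.3315, -0.0000], ω = ẑ
J2: z=[0.6428, 0.7660, 0.0000] o=[-0.1992, 0.1671, 0.5500] → [0.0598, -0.0502, -0.9719, 0.6428, 0.7660, 0.0000]
J3: z=[0.6428, 0.7660, 0.0000] o=[0.4773, 0.0172, 0.3384] → [0.2219, -0.1862, -0.3573, 0.6428, 0.7660, 0.0000]
J4: z=[-0.3714, 0.3116, 0.8746] o=[0.9731, -0.3988, 0.6971] → [0.2528, -0.5869, 0.3164, -0.3714, 0.3116, 0.8746]
J5: z=[-0.3714, 0.3116, 0.8746] o=[0.8945, -0.7285, 0.8613] → [-0.0867, -0.5790, 0.1695, -0.3714, 0.3116, 0.8746]
J6: z=[-0.1422, -0.9500, 0.2781] o=[0.2105, -0.6188, 0.8862] → [0.2712, -0.0031, 0.1282, -0.1422, -0.9500, 0.2781]
V = J·q̇ = [0.7573, 0.1119, -0.3617, -0.0711, 0.0200, 1.2836]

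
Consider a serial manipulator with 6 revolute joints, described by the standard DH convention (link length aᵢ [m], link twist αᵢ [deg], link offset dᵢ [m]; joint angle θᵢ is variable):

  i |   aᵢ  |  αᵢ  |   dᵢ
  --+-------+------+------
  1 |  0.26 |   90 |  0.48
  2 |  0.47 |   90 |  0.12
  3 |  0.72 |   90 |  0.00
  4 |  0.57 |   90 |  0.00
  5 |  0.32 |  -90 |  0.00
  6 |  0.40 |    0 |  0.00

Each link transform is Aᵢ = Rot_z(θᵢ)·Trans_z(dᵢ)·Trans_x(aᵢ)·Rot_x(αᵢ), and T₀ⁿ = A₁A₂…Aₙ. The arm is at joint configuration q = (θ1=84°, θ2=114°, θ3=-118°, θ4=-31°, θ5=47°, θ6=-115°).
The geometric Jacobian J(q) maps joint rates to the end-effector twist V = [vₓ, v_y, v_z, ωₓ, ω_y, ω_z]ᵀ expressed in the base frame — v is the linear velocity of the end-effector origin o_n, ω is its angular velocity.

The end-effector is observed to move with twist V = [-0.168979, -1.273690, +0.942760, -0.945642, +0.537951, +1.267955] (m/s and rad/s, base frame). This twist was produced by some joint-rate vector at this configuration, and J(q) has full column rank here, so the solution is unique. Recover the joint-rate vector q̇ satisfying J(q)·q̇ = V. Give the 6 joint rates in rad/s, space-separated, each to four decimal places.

o_n = [-0.8332, -0.1940, 0.0768]
J₁: ẑ×o_n = [0.1940, -0.8332, 0.0000], ω = ẑ
J2: z=[0.9945, -0.1045, 0.0000] o=[0.0272, 0.2586, 0.4800] → [0.0421, 0.4009, -0.5400, 0.9945, -0.1045, 0.0000]
J3: z=[0.0955, 0.9085, 0.4067] o=[0.1265, 0.0559, 0.9094] → [-0.6547, -0.3109, 0.8481, 0.0955, 0.9085, 0.4067]
J4: z=[0.5044, 0.3081, -0.8066] o=[-0.4913, 0.2591, 0.6006] → [-0.5268, 0.5399, -0.1232, 0.5044, 0.3081, -0.8066]
J5: z=[0.3601, -0.9241, -0.1277] o=[-0.9386, 0.1303, 0.2716] → [0.1386, 0.0567, -0.0193, 0.3601, -0.9241, -0.1277]
J6: z=[0.9180, 0.3754, -0.1280] o=[-0.9919, 0.1530, -0.0431] → [0.0006, -0.1304, -0.3781, 0.9180, 0.3754, -0.1280]
q̇ = J⁺·V = [0.9540, -0.7390, 0.5340, -0.0730, -0.0840, -0.2120]

0.9540 -0.7390 0.5340 -0.0730 -0.0840 -0.2120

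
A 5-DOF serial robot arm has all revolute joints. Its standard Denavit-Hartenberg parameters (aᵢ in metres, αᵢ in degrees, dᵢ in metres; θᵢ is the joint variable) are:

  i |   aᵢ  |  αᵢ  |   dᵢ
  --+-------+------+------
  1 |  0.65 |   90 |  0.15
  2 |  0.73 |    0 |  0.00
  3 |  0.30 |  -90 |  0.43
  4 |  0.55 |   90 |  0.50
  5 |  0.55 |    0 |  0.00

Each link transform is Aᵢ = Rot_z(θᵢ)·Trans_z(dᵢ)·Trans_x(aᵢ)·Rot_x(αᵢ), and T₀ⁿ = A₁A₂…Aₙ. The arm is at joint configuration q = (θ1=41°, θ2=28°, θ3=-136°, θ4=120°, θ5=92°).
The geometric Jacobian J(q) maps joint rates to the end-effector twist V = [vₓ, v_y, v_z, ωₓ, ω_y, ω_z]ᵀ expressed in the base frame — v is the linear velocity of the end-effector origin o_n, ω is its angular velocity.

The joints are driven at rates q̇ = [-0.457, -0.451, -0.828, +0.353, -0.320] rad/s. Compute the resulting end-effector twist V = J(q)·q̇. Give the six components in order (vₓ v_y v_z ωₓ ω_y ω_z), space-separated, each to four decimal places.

0.4906 -0.8778 -1.3178 -0.4161 1.1210 -0.3025

o_n = [1.7029, 1.5196, 0.1354]
J₁: ẑ×o_n = [-1.5196, 1.7029, 0.0000], ω = ẑ
J2: z=[0.6561, -0.7547, 0.0000] o=[0.4906, 0.4264, 0.1500] → [0.0110, 0.0095, 1.6322, 0.6561, -0.7547, 0.0000]
J3: z=[0.6561, -0.7547, 0.0000] o=[0.9770, 0.8493, 0.4927] → [0.2696, 0.2344, 0.9876, 0.6561, -0.7547, 0.0000]
J4: z=[0.7178, 0.6239, -0.3090] o=[1.1892, 0.4640, 0.2074] → [0.2813, -0.1071, 0.4372, 0.7178, 0.6239, -0.3090]
J5: z=[-0.5300, 0.2018, -0.8236] o=[1.2997, 1.1912, 0.3144] → [0.2344, -0.4270, -0.2554, -0.5300, 0.2018, -0.8236]
V = J·q̇ = [0.4906, -0.8778, -1.3178, -0.4161, 1.1210, -0.3025]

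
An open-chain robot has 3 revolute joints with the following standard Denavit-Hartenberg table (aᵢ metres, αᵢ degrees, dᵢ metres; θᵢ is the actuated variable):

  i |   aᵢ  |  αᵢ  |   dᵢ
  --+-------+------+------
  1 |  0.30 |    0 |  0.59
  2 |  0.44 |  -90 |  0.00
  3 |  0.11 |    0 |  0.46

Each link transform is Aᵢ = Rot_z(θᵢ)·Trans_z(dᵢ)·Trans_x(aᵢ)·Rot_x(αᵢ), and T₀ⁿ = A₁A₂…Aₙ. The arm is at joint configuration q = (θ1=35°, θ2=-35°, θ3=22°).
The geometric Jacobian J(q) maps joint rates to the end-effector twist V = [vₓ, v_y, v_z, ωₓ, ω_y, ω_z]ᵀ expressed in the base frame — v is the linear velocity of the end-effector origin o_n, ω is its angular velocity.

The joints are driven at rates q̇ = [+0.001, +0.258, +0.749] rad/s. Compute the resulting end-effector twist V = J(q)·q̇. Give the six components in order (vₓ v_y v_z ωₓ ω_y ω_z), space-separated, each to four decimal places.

-0.1502 0.1406 -0.0764 0.0000 0.7490 0.2590

o_n = [0.7877, 0.6321, 0.5488]
J₁: ẑ×o_n = [-0.6321, 0.7877, 0.0000], ω = ẑ
J2: z=[0.0000, 0.0000, 1.0000] o=[0.2457, 0.1721, 0.5900] → [-0.4600, 0.5420, 0.0000, 0.0000, 0.0000, 1.0000]
J3: z=[0.0000, 1.0000, 0.0000] o=[0.6857, 0.1721, 0.5900] → [-0.0412, 0.0000, -0.1020, 0.0000, 1.0000, 0.0000]
V = J·q̇ = [-0.1502, 0.1406, -0.0764, 0.0000, 0.7490, 0.2590]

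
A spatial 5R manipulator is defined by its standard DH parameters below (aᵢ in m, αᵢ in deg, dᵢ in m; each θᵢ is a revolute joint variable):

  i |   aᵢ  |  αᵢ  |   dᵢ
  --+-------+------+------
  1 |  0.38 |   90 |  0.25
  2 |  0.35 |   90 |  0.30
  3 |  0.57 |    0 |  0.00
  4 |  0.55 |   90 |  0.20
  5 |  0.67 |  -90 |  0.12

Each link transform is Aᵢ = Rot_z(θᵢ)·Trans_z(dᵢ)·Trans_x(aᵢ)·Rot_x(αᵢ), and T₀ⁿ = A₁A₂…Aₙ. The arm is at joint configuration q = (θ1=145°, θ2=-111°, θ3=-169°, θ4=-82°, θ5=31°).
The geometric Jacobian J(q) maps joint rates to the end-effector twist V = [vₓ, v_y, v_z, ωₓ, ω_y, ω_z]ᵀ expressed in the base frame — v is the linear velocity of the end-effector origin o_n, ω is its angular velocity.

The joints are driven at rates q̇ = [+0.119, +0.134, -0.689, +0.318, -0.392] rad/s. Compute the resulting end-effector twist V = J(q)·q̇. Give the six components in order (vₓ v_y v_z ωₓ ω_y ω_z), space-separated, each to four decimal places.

0.2014 0.5948 -0.3973 -0.3889 0.2801 0.3321

o_n = [0.7118, 1.0805, 0.8767]
J₁: ẑ×o_n = [-1.0805, 0.7118, 0.0000], ω = ẑ
J2: z=[0.5736, 0.8192, 0.0000] o=[-0.3113, 0.2180, 0.2500] → [0.5134, -0.3595, -0.3433, 0.5736, 0.8192, 0.0000]
J3: z=[0.7647, -0.5355, 0.3584] o=[-0.0365, 0.3918, -0.0768] → [-0.7574, -0.4610, 0.9274, 0.7647, -0.5355, 0.3584]
J4: z=[0.7647, -0.5355, 0.3584] o=[-0.2631, 0.4177, 0.4456] → [-0.4684, 0.0196, 1.0289, 0.7647, -0.5355, 0.3584]
J5: z=[0.4643, 0.0723, -0.8827] o=[0.1356, 0.7734, 0.6845] → [0.2850, -0.5979, 0.1009, 0.4643, 0.0723, -0.8827]
V = J·q̇ = [0.2014, 0.5948, -0.3973, -0.3889, 0.2801, 0.3321]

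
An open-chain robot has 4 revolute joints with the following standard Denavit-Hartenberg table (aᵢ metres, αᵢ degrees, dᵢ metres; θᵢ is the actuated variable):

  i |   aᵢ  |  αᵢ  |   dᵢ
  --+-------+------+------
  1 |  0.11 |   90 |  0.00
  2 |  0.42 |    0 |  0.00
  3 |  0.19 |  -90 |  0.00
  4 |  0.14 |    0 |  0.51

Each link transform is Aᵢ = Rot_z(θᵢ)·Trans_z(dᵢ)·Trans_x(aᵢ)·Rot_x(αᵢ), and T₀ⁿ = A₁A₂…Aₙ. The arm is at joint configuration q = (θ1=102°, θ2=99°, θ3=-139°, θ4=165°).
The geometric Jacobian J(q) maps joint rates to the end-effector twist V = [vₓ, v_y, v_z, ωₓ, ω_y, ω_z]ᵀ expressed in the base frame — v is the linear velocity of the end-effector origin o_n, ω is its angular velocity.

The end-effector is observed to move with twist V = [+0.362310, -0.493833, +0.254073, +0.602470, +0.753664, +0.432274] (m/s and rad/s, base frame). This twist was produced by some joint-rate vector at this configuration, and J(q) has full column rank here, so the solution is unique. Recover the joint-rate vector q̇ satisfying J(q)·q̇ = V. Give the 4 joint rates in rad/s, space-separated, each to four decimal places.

-0.2970 0.6690 0.0770 0.9520

o_n = [-0.1215, 0.3975, 0.7703]
J₁: ẑ×o_n = [-0.3975, -0.1215, 0.0000], ω = ẑ
J2: z=[0.9781, 0.2079, 0.0000] o=[-0.0229, 0.1076, 0.0000] → [0.1602, -0.7535, 0.3041, 0.9781, 0.2079, 0.0000]
J3: z=[0.9781, 0.2079, 0.0000] o=[-0.0092, 0.0433, 0.4148] → [0.0739, -0.3477, 0.3698, 0.9781, 0.2079, 0.0000]
J4: z=[-0.1336, 0.6287, 0.7660] o=[-0.0395, 0.1857, 0.2927] → [0.1380, 0.0010, 0.0233, -0.1336, 0.6287, 0.7660]
q̇ = J⁺·V = [-0.2970, 0.6690, 0.0770, 0.9520]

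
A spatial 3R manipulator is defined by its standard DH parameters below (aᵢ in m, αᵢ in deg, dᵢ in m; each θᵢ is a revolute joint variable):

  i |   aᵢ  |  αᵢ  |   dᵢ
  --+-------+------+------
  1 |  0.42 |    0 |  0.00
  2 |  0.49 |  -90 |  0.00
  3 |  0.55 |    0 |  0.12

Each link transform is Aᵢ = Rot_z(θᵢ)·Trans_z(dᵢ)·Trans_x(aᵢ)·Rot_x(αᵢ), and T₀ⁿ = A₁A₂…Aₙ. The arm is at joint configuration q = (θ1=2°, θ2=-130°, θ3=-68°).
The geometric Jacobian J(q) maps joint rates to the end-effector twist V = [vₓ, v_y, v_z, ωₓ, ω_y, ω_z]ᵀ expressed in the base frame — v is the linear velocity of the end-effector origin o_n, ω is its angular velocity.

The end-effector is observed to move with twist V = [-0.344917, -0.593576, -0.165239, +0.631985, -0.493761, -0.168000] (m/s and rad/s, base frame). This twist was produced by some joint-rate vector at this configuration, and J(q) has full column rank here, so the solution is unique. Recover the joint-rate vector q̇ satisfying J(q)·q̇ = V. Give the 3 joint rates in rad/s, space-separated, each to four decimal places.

o_n = [0.0858, -0.6077, 0.5100]
J₁: ẑ×o_n = [0.6077, 0.0858, -0.0000], ω = ẑ
J2: z=[0.0000, 0.0000, 1.0000] o=[0.4197, 0.0147, 0.0000] → [0.6224, -0.3340, 0.0000, 0.0000, 0.0000, 1.0000]
J3: z=[0.7880, -0.6157, 0.0000] o=[0.1181, -0.3715, 0.0000] → [-0.3140, -0.4018, -0.2060, 0.7880, -0.6157, 0.0000]
q̇ = J⁺·V = [-0.7800, 0.6120, 0.8020]

-0.7800 0.6120 0.8020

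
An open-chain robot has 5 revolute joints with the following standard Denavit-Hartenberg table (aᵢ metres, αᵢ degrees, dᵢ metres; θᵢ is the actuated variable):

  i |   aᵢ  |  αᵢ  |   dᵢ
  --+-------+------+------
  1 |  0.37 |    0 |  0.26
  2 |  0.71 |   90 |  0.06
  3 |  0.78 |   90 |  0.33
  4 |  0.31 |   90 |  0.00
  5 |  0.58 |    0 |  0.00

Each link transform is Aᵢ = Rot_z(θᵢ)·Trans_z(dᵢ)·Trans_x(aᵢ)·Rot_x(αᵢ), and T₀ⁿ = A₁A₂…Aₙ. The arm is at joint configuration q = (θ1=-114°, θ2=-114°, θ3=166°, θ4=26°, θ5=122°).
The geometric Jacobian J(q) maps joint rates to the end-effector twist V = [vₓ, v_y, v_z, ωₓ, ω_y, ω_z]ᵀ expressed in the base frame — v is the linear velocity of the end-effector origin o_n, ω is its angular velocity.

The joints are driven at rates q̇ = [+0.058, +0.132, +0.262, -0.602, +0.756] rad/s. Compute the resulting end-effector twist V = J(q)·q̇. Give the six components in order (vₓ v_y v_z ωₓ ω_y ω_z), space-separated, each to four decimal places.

o_n = [0.0489, -0.0645, 0.9865]
J₁: ẑ×o_n = [0.0645, 0.0489, -0.0000], ω = ẑ
J2: z=[0.0000, 0.0000, 1.0000] o=[-0.1505, -0.3380, 0.2600] → [-0.2735, 0.1994, 0.0000, 0.0000, 0.0000, 1.0000]
J3: z=[0.7431, 0.6691, 0.0000] o=[-0.6256, 0.1896, 0.3200] → [0.4460, -0.4953, -0.6401, 0.7431, 0.6691, 0.0000]
J4: z=[-0.1619, 0.1798, 0.9703] o=[0.1261, -0.1520, 0.5087] → [0.0010, 0.0024, -0.0003, -0.1619, 0.1798, 0.9703]
J5: z=[-0.3833, -0.9175, 0.1061] o=[0.4080, -0.2620, 0.5761] → [-0.3975, 0.1192, -0.4052, -0.3833, -0.9175, 0.1061]
V = J·q̇ = [-0.2166, -0.0119, -0.4739, 0.0024, -0.6266, -0.3139]

-0.2166 -0.0119 -0.4739 0.0024 -0.6266 -0.3139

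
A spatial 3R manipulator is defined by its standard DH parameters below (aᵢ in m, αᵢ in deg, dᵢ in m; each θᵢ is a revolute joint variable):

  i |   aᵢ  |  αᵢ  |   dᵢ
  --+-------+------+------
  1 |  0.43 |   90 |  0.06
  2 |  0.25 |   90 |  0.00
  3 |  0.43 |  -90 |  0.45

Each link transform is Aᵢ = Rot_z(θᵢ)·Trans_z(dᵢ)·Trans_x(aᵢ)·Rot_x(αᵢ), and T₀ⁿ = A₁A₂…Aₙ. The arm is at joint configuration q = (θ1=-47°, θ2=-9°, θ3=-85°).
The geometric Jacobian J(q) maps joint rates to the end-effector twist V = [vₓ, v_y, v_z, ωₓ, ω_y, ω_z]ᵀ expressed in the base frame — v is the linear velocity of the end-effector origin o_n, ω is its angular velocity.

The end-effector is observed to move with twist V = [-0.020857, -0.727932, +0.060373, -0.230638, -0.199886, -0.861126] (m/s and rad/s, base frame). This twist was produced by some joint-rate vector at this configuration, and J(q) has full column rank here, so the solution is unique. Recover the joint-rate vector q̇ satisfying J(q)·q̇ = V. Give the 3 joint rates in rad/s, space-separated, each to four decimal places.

o_n = [0.7522, -0.1785, -0.4294]
J₁: ẑ×o_n = [0.1785, 0.7522, -0.0000], ω = ẑ
J2: z=[-0.7314, -0.6820, 0.0000] o=[0.2933, -0.3145, 0.0600] → [0.3338, -0.3579, 0.2135, -0.7314, -0.6820, 0.0000]
J3: z=[-0.1067, 0.1144, -0.9877] o=[0.4617, -0.4951, 0.0209] → [0.2611, -0.3350, -0.0670, -0.1067, 0.1144, -0.9877]
q̇ = J⁺·V = [-0.7910, 0.3050, 0.0710]

-0.7910 0.3050 0.0710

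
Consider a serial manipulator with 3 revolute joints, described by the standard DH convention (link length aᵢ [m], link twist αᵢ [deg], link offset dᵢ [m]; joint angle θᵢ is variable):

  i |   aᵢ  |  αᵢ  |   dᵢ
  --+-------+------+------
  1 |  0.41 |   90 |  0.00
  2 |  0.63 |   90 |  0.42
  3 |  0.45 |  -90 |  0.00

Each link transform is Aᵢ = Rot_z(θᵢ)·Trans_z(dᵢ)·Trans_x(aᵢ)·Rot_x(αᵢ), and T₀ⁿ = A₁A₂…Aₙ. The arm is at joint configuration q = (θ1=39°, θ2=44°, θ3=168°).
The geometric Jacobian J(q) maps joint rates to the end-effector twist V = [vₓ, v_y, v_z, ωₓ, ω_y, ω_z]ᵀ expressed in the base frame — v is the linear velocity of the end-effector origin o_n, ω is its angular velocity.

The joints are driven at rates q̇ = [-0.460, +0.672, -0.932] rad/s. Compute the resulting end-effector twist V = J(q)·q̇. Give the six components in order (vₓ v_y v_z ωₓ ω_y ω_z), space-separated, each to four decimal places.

o_n = [0.7479, -0.0552, 0.1319]
J₁: ẑ×o_n = [0.0552, 0.7479, -0.0000], ω = ẑ
J2: z=[0.6293, -0.7771, 0.0000] o=[0.3186, 0.2580, 0.0000] → [-0.1025, -0.0830, 0.1366, 0.6293, -0.7771, 0.0000]
J3: z=[0.5399, 0.4372, -0.7193] o=[0.9351, 0.2168, 0.4376] → [-0.3293, 0.2997, -0.0650, 0.5399, 0.4372, -0.7193]
V = J·q̇ = [0.2127, -0.6792, 0.1523, -0.0802, -0.9297, 0.2104]

0.2127 -0.6792 0.1523 -0.0802 -0.9297 0.2104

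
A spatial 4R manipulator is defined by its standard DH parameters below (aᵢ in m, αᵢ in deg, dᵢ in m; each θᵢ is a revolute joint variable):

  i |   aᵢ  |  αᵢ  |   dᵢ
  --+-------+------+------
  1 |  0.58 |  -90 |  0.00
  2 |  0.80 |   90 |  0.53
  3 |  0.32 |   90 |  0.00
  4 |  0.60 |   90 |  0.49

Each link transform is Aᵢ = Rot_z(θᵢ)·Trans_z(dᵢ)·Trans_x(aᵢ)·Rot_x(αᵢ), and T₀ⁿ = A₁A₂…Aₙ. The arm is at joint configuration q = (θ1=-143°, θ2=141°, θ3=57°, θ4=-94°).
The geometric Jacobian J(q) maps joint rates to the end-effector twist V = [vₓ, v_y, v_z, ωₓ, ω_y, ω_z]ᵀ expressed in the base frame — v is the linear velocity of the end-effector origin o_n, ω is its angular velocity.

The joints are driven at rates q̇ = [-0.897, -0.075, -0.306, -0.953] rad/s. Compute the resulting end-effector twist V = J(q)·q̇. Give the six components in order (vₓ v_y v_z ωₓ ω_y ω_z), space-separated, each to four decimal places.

-0.5280 -0.5442 0.0633 -0.0750 -0.6125 -0.1562

o_n = [0.9820, 0.1184, -0.3923]
J₁: ẑ×o_n = [-0.1184, 0.9820, 0.0000], ω = ẑ
J2: z=[0.6018, -0.7986, 0.0000] o=[-0.4632, -0.3491, 0.0000] → [0.3133, 0.2361, 1.4355, 0.6018, -0.7986, 0.0000]
J3: z=[-0.5026, -0.3787, -0.7771] o=[0.3523, -0.3982, -0.5035] → [0.3593, -0.4335, -0.0211, -0.5026, -0.3787, -0.7771]
J4: z=[0.1928, 0.8272, -0.5278] o=[0.6220, -0.5310, -0.6131] → [0.5255, -0.2326, -0.1726, 0.1928, 0.8272, -0.5278]
V = J·q̇ = [-0.5280, -0.5442, 0.0633, -0.0750, -0.6125, -0.1562]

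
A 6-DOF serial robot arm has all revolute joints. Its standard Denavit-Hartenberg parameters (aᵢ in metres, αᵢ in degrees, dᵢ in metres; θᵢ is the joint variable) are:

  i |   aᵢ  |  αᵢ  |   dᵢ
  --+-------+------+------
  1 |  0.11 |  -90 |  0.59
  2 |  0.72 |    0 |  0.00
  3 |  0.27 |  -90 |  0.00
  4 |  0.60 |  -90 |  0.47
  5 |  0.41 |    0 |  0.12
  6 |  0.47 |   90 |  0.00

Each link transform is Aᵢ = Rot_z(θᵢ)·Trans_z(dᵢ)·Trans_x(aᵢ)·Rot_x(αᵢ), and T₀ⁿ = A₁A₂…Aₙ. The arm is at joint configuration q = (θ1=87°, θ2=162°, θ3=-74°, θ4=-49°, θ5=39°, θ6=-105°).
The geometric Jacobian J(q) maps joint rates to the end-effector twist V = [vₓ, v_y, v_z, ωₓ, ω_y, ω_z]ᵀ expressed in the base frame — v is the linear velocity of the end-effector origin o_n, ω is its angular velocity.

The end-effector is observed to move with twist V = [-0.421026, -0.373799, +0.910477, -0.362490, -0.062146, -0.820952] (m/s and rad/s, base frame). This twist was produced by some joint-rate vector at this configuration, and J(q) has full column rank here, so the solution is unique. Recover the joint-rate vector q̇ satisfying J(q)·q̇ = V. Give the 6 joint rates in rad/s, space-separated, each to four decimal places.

-0.3620 0.8230 -0.0680 0.0970 0.7280 -0.1240

o_n = [-0.8194, -1.1364, -0.7429]
J₁: ẑ×o_n = [1.1364, -0.8194, 0.0000], ω = ẑ
J2: z=[-0.9986, 0.0523, 0.0000] o=[0.0058, 0.1098, 0.5900] → [-0.0698, -1.3310, 1.2877, -0.9986, 0.0523, 0.0000]
J3: z=[-0.9986, 0.0523, 0.0000] o=[-0.0301, -0.5740, 0.3675] → [-0.0581, -1.1089, 0.6030, -0.9986, 0.0523, 0.0000]
J4: z=[-0.0523, -0.9980, -0.0349] o=[-0.0296, -0.5646, 0.0977] → [0.8189, -0.0164, -0.7584, -0.0523, -0.9980, -0.0349]
J5: z=[0.6565, -0.0080, -0.7542] o=[-0.5057, -0.9962, -0.3121] → [-0.1023, 0.5195, -0.0946, 0.6565, -0.0080, -0.7542]
J6: z=[0.6565, -0.0080, -0.7542] o=[-0.6531, -0.7198, -0.6025] → [-0.3131, 0.2176, -0.2748, 0.6565, -0.0080, -0.7542]
q̇ = J⁺·V = [-0.3620, 0.8230, -0.0680, 0.0970, 0.7280, -0.1240]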